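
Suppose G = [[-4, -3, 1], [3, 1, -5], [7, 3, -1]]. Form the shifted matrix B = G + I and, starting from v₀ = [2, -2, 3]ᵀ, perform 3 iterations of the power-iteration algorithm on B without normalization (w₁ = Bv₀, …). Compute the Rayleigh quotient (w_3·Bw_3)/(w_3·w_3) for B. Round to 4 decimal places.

1.2966

B = G + I has rows (-3, -3, 1); (3, 2, -5); (7, 3, 0)
w1 = Bv₀ = ((-3)·2 + (-3)·(-2) + 1·3; 3·2 + 2·(-2) + (-5)·3; 7·2 + 3·(-2) + 0·3) = (3, -13, 8)
w2 = Bw1 = ((-3)·3 + (-3)·(-13) + 1·8; 3·3 + 2·(-13) + (-5)·8; 7·3 + 3·(-13) + 0·8) = (38, -57, -18)
w3 = Bw2 = (39, 90, 95)
Bw3 = (-292, -178, 543)
w3·Bw3 = 24177; w3·w3 = 18646; μ ≈ 24177/18646 = 1.2966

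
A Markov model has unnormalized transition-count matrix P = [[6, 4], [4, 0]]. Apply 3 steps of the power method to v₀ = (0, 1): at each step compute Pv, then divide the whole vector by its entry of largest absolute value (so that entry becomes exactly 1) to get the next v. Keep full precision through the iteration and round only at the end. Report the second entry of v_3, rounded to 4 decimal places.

0.4615

Pv0 = (4.00000, 0.00000); divide by 4.00000 → v1 = (1.00000, 0.00000)
Pv1 = (6.00000, 4.00000); divide by 6.00000 → v2 = (1.00000, 0.66667)
Pv2 = (8.66667, 4.00000); divide by 8.66667 → v3 = (1.00000, 0.46154)
Requested entry of v3: 96/208 = 0.4615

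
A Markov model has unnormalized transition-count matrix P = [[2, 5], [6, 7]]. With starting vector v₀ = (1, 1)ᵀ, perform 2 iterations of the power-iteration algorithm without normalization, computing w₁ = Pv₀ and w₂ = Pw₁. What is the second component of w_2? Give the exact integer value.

w1 = Pv₀ = (2·1 + 5·1; 6·1 + 7·1) = (7, 13)
w2 = Pw1 = (2·7 + 5·13; 6·7 + 7·13) = (79, 133)
The requested component of w2 is 133.

133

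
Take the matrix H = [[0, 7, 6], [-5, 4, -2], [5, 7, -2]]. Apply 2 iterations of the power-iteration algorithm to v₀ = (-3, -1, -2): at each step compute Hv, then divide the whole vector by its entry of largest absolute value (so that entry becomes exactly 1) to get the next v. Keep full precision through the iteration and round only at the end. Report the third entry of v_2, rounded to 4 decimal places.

0.2408

Hv0 = (-19.00000, 15.00000, -18.00000); divide by -19.00000 → v1 = (1.00000, -0.78947, 0.94737)
Hv1 = (0.15789, -10.05263, -2.42105); divide by -10.05263 → v2 = (-0.01571, 1.00000, 0.24084)
Requested entry of v2: 46/191 = 0.2408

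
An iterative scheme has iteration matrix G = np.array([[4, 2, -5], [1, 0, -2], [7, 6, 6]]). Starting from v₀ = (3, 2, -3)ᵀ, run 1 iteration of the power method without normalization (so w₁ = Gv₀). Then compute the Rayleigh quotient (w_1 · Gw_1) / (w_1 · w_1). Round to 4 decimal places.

w1 = Gv₀ = (4·3 + 2·2 + (-5)·(-3); 1·3 + 0·2 + (-2)·(-3); 7·3 + 6·2 + 6·(-3)) = (31, 9, 15)
Gw1 = (67, 1, 361)
w1·Gw1 = 31·67 + 9·1 + 15·361 = 7501; w1·w1 = 31·31 + 9·9 + 15·15 = 1267
λ ≈ 7501/1267 = 5.9203

5.9203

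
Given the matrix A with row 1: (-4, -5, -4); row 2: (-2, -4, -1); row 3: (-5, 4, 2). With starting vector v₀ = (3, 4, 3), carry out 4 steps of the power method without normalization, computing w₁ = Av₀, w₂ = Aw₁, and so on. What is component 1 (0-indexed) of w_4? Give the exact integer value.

11055

w1 = Av₀ = (-44, -25, 7)
w2 = Aw1 = (273, 181, 134)
w3 = Aw2 = (-2533, -1404, -373)
w4 = Aw3 = (18644, 11055, 6303)
The requested component of w4 is 11055.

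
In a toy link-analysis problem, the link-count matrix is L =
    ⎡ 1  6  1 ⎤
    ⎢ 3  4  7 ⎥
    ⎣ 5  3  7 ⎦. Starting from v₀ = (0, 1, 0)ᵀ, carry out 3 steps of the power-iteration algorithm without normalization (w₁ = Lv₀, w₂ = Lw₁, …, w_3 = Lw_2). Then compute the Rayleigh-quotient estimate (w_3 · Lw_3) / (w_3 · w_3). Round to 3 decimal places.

λ ≈ 12.853

w1 = Lv₀ = (1·0 + 6·1 + 1·0; 3·0 + 4·1 + 7·0; 5·0 + 3·1 + 7·0) = (6, 4, 3)
w2 = Lw1 = (1·6 + 6·4 + 1·3; 3·6 + 4·4 + 7·3; 5·6 + 3·4 + 7·3) = (33, 55, 63)
w3 = Lw2 = (426, 760, 771)
Lw3 = (5757, 9715, 9807)
w3·Lw3 = 426·5757 + 760·9715 + 771·9807 = 17397079; w3·w3 = 426·426 + 760·760 + 771·771 = 1353517
λ ≈ 17397079/1353517 = 12.853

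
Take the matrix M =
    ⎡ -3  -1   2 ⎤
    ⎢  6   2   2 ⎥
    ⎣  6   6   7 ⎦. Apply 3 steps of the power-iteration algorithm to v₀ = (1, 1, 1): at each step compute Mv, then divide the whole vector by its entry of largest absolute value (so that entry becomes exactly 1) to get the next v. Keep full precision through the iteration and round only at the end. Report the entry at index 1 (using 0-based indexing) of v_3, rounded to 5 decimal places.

0.37665

Mv0 = (-2.000000, 10.000000, 19.000000); divide by 19.000000 → v1 = (-0.105263, 0.526316, 1.000000)
Mv1 = (1.789474, 2.421053, 9.526316); divide by 9.526316 → v2 = (0.187845, 0.254144, 1.000000)
Mv2 = (1.182320, 3.635359, 9.651934); divide by 9.651934 → v3 = (0.122496, 0.376646, 1.000000)
Requested entry of v3: 658/1747 = 0.37665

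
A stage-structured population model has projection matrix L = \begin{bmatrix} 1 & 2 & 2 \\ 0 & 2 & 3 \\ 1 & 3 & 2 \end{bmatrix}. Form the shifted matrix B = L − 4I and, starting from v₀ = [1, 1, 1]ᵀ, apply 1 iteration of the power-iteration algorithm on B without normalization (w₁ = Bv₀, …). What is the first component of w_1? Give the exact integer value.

1

B = L − 4I has rows (-3, 2, 2); (0, -2, 3); (1, 3, -2)
w1 = Bv₀ = ((-3)·1 + 2·1 + 2·1; 0·1 + (-2)·1 + 3·1; 1·1 + 3·1 + (-2)·1) = (1, 1, 2)
Requested component of w1: 1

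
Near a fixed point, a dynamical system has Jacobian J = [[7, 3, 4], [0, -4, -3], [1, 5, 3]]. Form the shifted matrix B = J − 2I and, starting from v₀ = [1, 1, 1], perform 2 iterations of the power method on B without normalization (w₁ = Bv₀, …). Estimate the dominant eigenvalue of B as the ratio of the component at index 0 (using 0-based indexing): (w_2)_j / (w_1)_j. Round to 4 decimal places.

5.0833

B = J − 2I has rows (5, 3, 4); (0, -6, -3); (1, 5, 1)
w1 = Bv₀ = (5·1 + 3·1 + 4·1; 0·1 + (-6)·1 + (-3)·1; 1·1 + 5·1 + 1·1) = (12, -9, 7)
w2 = Bw1 = (5·12 + 3·(-9) + 4·7; 0·12 + (-6)·(-9) + (-3)·7; 1·12 + 5·(-9) + 1·7) = (61, 33, -26)
Ratio: 61/12 = 5.0833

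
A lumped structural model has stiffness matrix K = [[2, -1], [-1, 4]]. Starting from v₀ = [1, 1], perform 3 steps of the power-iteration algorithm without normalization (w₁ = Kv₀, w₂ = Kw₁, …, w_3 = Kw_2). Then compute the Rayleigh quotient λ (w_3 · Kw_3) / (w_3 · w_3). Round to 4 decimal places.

4.3792

w1 = Kv₀ = (1, 3)
w2 = Kw1 = (-1, 11)
w3 = Kw2 = (-13, 45)
Kw3 = (-71, 193)
w3·Kw3 = (-13)·(-71) + 45·193 = 9608; w3·w3 = (-13)·(-13) + 45·45 = 2194
λ ≈ 9608/2194 = 4.3792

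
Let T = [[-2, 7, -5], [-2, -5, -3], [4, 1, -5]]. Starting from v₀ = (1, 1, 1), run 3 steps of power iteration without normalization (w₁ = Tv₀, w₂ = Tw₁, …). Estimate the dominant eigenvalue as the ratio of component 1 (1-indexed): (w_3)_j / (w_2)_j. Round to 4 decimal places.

w1 = Tv₀ = (0, -10, 0)
w2 = Tw1 = (-70, 50, -10)
w3 = Tw2 = (540, -80, -180)
Ratio at component: 540 / -70 = -7.7143

-7.7143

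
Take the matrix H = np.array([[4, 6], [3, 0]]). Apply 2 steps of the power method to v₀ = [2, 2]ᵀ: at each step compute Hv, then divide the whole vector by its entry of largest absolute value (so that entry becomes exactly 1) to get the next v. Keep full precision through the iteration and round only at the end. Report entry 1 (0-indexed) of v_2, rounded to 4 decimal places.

Hv0 = (20.00000, 6.00000); divide by 20.00000 → v1 = (1.00000, 0.30000)
Hv1 = (5.80000, 3.00000); divide by 5.80000 → v2 = (1.00000, 0.51724)
Requested entry of v2: 60/116 = 0.5172

0.5172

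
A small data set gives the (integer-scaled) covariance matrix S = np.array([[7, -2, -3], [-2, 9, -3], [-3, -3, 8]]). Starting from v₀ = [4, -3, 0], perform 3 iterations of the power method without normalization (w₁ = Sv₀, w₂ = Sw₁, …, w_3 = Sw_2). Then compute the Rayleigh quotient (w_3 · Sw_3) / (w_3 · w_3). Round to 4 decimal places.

w1 = Sv₀ = (34, -35, -3)
w2 = Sw1 = (317, -374, -21)
w3 = Sw2 = (3030, -3937, 3)
Sw3 = (29075, -41502, 2745)
w3·Sw3 = 3030·29075 + (-3937)·(-41502) + 3·2745 = 251498859; w3·w3 = 3030·3030 + (-3937)·(-3937) + 3·3 = 24680878
λ ≈ 251498859/24680878 = 10.1900

λ ≈ 10.1900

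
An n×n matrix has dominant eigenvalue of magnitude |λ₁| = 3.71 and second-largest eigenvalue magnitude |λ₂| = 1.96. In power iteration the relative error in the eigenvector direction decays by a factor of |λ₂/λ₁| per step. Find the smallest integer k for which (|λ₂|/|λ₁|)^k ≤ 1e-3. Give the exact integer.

|λ₂/λ₁| = 1.96/3.71 = 0.52830
Need k ≥ ln(1e-3) / ln(0.52830) = -6.9078 / -0.6381 ≈ 10.826
Smallest integer k satisfying the bound: 11

11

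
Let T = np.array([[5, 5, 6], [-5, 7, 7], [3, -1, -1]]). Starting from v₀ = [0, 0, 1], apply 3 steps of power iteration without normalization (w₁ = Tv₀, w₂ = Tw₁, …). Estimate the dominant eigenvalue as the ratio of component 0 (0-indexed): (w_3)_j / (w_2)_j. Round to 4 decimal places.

λ ≈ 7.2373

w1 = Tv₀ = (5·0 + 5·0 + 6·1; (-5)·0 + 7·0 + 7·1; 3·0 + (-1)·0 + (-1)·1) = (6, 7, -1)
w2 = Tw1 = (5·6 + 5·7 + 6·(-1); (-5)·6 + 7·7 + 7·(-1); 3·6 + (-1)·7 + (-1)·(-1)) = (59, 12, 12)
w3 = Tw2 = (427, -127, 153)
Ratio at component: 427 / 59 = 7.2373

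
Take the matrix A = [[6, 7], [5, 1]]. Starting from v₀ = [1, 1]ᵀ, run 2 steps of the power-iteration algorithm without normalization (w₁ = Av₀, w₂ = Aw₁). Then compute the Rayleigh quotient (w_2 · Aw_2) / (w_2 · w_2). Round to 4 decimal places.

w1 = Av₀ = (6·1 + 7·1; 5·1 + 1·1) = (13, 6)
w2 = Aw1 = (6·13 + 7·6; 5·13 + 1·6) = (120, 71)
Aw2 = (1217, 671)
w2·Aw2 = 120·1217 + 71·671 = 193681; w2·w2 = 120·120 + 71·71 = 19441
λ ≈ 193681/19441 = 9.9625

9.9625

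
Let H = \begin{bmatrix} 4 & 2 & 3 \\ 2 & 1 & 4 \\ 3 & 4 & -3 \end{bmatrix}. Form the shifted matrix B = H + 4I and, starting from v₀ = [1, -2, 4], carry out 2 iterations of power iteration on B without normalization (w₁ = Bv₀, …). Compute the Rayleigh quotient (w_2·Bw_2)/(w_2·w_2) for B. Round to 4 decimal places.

10.9468

B = H + 4I has rows (8, 2, 3); (2, 5, 4); (3, 4, 1)
w1 = Bv₀ = (8·1 + 2·(-2) + 3·4; 2·1 + 5·(-2) + 4·4; 3·1 + 4·(-2) + 1·4) = (16, 8, -1)
w2 = Bw1 = (8·16 + 2·8 + 3·(-1); 2·16 + 5·8 + 4·(-1); 3·16 + 4·8 + 1·(-1)) = (141, 68, 79)
Bw2 = (1501, 938, 774)
w2·Bw2 = 336571; w2·w2 = 30746; μ ≈ 336571/30746 = 10.9468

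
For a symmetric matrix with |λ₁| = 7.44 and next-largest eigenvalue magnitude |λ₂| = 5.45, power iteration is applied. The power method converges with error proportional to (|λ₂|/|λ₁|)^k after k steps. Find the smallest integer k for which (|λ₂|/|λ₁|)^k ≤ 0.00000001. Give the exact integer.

|λ₂/λ₁| = 5.45/7.44 = 0.73253
Need k ≥ ln(0.00000001) / ln(0.73253) = -18.4207 / -0.3113 ≈ 59.182
Smallest integer k satisfying the bound: 60

60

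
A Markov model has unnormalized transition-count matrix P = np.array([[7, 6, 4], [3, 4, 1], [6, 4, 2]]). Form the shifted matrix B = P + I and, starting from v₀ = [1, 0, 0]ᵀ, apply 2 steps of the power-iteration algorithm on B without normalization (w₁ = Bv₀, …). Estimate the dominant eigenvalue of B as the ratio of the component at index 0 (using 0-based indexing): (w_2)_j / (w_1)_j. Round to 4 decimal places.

μ ≈ 13.2500

B = P + I has rows (8, 6, 4); (3, 5, 1); (6, 4, 3)
w1 = Bv₀ = (8·1 + 6·0 + 4·0; 3·1 + 5·0 + 1·0; 6·1 + 4·0 + 3·0) = (8, 3, 6)
w2 = Bw1 = (8·8 + 6·3 + 4·6; 3·8 + 5·3 + 1·6; 6·8 + 4·3 + 3·6) = (106, 45, 78)
Ratio: 106/8 = 13.2500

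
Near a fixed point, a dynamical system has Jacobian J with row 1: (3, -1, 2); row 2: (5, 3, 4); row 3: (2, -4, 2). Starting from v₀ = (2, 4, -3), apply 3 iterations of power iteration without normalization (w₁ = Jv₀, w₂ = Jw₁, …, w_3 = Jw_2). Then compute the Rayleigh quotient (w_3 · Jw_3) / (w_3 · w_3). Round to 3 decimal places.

w1 = Jv₀ = (3·2 + (-1)·4 + 2·(-3); 5·2 + 3·4 + 4·(-3); 2·2 + (-4)·4 + 2·(-3)) = (-4, 10, -18)
w2 = Jw1 = (3·(-4) + (-1)·10 + 2·(-18); 5·(-4) + 3·10 + 4·(-18); 2·(-4) + (-4)·10 + 2·(-18)) = (-58, -62, -84)
w3 = Jw2 = (-280, -812, -36)
Jw3 = (-100, -3980, 2616)
w3·Jw3 = (-280)·(-100) + (-812)·(-3980) + (-36)·2616 = 3165584; w3·w3 = (-280)·(-280) + (-812)·(-812) + (-36)·(-36) = 739040
λ ≈ 3165584/739040 = 4.283

4.283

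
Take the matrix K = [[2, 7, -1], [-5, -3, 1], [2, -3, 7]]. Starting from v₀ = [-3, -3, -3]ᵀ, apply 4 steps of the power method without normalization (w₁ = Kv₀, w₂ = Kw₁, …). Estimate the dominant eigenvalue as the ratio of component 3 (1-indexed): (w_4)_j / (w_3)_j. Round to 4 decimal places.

λ ≈ 4.2082

w1 = Kv₀ = (2·(-3) + 7·(-3) + (-1)·(-3); (-5)·(-3) + (-3)·(-3) + 1·(-3); 2·(-3) + (-3)·(-3) + 7·(-3)) = (-24, 21, -18)
w2 = Kw1 = (2·(-24) + 7·21 + (-1)·(-18); (-5)·(-24) + (-3)·21 + 1·(-18); 2·(-24) + (-3)·21 + 7·(-18)) = (117, 39, -237)
w3 = Kw2 = (744, -939, -1542)
w4 = Kw3 = (-3543, -2445, -6489)
Ratio at component: -6489 / -1542 = 4.2082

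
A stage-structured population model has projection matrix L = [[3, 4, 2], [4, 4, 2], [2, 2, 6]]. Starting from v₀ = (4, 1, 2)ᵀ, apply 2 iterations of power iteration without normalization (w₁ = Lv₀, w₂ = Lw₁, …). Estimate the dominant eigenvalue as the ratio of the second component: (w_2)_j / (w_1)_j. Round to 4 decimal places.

λ ≈ 9.1667

w1 = Lv₀ = (3·4 + 4·1 + 2·2; 4·4 + 4·1 + 2·2; 2·4 + 2·1 + 6·2) = (20, 24, 22)
w2 = Lw1 = (3·20 + 4·24 + 2·22; 4·20 + 4·24 + 2·22; 2·20 + 2·24 + 6·22) = (200, 220, 220)
Ratio at component: 220 / 24 = 9.1667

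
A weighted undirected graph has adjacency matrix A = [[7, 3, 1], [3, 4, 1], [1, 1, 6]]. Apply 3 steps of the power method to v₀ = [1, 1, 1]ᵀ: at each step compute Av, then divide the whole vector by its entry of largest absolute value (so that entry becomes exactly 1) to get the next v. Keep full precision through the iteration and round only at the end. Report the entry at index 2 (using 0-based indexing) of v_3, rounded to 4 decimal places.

0.5567

Av0 = (11.00000, 8.00000, 8.00000); divide by 11.00000 → v1 = (1.00000, 0.72727, 0.72727)
Av1 = (9.90909, 6.63636, 6.09091); divide by 9.90909 → v2 = (1.00000, 0.66972, 0.61468)
Av2 = (9.62385, 6.29358, 5.35780); divide by 9.62385 → v3 = (1.00000, 0.65396, 0.55672)
Requested entry of v3: 584/1049 = 0.5567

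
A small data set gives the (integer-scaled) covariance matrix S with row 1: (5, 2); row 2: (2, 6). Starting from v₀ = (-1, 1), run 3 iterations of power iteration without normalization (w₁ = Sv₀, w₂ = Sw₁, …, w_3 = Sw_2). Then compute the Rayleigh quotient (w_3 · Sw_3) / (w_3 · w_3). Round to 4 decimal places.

w1 = Sv₀ = (5·(-1) + 2·1; 2·(-1) + 6·1) = (-3, 4)
w2 = Sw1 = (5·(-3) + 2·4; 2·(-3) + 6·4) = (-7, 18)
w3 = Sw2 = (1, 94)
Sw3 = (193, 566)
w3·Sw3 = 1·193 + 94·566 = 53397; w3·w3 = 1·1 + 94·94 = 8837
λ ≈ 53397/8837 = 6.0424

6.0424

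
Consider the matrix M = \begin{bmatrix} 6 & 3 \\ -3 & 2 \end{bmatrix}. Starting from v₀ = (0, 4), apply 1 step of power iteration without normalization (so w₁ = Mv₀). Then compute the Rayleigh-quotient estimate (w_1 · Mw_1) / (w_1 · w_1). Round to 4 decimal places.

λ ≈ 4.7692

w1 = Mv₀ = (6·0 + 3·4; (-3)·0 + 2·4) = (12, 8)
Mw1 = (96, -20)
w1·Mw1 = 12·96 + 8·(-20) = 992; w1·w1 = 12·12 + 8·8 = 208
λ ≈ 992/208 = 4.7692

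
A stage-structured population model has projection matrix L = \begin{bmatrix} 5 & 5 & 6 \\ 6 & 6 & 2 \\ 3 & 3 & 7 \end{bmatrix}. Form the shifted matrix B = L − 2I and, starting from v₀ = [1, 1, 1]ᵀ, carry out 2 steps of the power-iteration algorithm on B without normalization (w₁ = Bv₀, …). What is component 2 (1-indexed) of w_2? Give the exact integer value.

B = L − 2I has rows (3, 5, 6); (6, 4, 2); (3, 3, 5)
w1 = Bv₀ = (14, 12, 11)
w2 = Bw1 = (168, 154, 133)
Requested component of w2: 154

154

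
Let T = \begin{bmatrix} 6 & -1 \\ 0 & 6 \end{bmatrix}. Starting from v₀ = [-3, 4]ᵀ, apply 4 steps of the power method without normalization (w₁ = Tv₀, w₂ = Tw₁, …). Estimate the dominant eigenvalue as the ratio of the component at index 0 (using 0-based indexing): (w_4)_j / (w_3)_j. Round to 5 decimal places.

w1 = Tv₀ = (6·(-3) + (-1)·4; 0·(-3) + 6·4) = (-22, 24)
w2 = Tw1 = (6·(-22) + (-1)·24; 0·(-22) + 6·24) = (-156, 144)
w3 = Tw2 = (-1080, 864)
w4 = Tw3 = (-7344, 5184)
Ratio at component: -7344 / -1080 = 6.80000

6.80000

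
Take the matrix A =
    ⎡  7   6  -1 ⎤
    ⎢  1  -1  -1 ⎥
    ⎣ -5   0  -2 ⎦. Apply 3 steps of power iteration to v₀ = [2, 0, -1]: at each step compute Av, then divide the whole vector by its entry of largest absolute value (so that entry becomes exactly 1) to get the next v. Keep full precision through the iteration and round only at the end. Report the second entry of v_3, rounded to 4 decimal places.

Av0 = (15.00000, 3.00000, -8.00000); divide by 15.00000 → v1 = (1.00000, 0.20000, -0.53333)
Av1 = (8.73333, 1.33333, -3.93333); divide by 8.73333 → v2 = (1.00000, 0.15267, -0.45038)
Av2 = (8.36641, 1.29771, -4.09924); divide by 8.36641 → v3 = (1.00000, 0.15511, -0.48996)
Requested entry of v3: 170/1096 = 0.1551

0.1551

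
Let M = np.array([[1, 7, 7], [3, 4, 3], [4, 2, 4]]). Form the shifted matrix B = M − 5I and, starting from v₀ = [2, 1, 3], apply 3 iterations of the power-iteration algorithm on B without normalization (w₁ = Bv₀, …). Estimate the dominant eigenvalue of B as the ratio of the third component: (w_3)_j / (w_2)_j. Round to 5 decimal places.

μ ≈ 2.98020

B = M − 5I has rows (-4, 7, 7); (3, -1, 3); (4, 2, -1)
w1 = Bv₀ = ((-4)·2 + 7·1 + 7·3; 3·2 + (-1)·1 + 3·3; 4·2 + 2·1 + (-1)·3) = (20, 14, 7)
w2 = Bw1 = ((-4)·20 + 7·14 + 7·7; 3·20 + (-1)·14 + 3·7; 4·20 + 2·14 + (-1)·7) = (67, 67, 101)
w3 = Bw2 = (908, 437, 301)
Ratio: 301/101 = 2.98020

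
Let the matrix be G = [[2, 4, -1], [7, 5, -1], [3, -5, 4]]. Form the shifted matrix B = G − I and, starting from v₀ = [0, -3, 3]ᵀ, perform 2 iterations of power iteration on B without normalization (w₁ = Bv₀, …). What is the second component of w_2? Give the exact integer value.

-189

B = G − I has rows (1, 4, -1); (7, 4, -1); (3, -5, 3)
w1 = Bv₀ = (1·0 + 4·(-3) + (-1)·3; 7·0 + 4·(-3) + (-1)·3; 3·0 + (-5)·(-3) + 3·3) = (-15, -15, 24)
w2 = Bw1 = (1·(-15) + 4·(-15) + (-1)·24; 7·(-15) + 4·(-15) + (-1)·24; 3·(-15) + (-5)·(-15) + 3·24) = (-99, -189, 102)
Requested component of w2: -189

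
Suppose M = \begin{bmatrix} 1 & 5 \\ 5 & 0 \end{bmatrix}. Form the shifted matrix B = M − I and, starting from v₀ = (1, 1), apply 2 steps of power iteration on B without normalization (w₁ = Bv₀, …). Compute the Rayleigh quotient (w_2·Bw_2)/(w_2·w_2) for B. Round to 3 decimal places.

4.470

B = M − I has rows (0, 5); (5, -1)
w1 = Bv₀ = (0·1 + 5·1; 5·1 + (-1)·1) = (5, 4)
w2 = Bw1 = (0·5 + 5·4; 5·5 + (-1)·4) = (20, 21)
Bw2 = (105, 79)
w2·Bw2 = 3759; w2·w2 = 841; μ ≈ 3759/841 = 4.470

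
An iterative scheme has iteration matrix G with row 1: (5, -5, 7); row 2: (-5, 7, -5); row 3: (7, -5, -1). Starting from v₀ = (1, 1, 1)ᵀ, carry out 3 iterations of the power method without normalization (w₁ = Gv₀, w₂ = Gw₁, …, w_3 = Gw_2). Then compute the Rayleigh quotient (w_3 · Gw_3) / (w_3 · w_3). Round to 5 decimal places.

w1 = Gv₀ = (5·1 + (-5)·1 + 7·1; (-5)·1 + 7·1 + (-5)·1; 7·1 + (-5)·1 + (-1)·1) = (7, -3, 1)
w2 = Gw1 = (5·7 + (-5)·(-3) + 7·1; (-5)·7 + 7·(-3) + (-5)·1; 7·7 + (-5)·(-3) + (-1)·1) = (57, -61, 63)
w3 = Gw2 = (1031, -1027, 641)
Gw3 = (14777, -15549, 11711)
w3·Gw3 = 1031·14777 + (-1027)·(-15549) + 641·11711 = 38710661; w3·w3 = 1031·1031 + (-1027)·(-1027) + 641·641 = 2528571
λ ≈ 38710661/2528571 = 15.30930

λ ≈ 15.30930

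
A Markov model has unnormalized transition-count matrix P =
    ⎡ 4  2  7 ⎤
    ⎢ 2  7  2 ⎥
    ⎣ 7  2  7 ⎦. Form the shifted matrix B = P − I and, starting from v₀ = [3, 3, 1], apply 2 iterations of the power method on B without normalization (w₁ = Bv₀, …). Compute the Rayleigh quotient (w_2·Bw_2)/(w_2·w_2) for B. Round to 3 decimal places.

μ ≈ 12.773

B = P − I has rows (3, 2, 7); (2, 6, 2); (7, 2, 6)
w1 = Bv₀ = (22, 26, 33)
w2 = Bw1 = (349, 266, 404)
Bw2 = (4407, 3102, 5399)
w2·Bw2 = 4544371; w2·w2 = 355773; μ ≈ 4544371/355773 = 12.773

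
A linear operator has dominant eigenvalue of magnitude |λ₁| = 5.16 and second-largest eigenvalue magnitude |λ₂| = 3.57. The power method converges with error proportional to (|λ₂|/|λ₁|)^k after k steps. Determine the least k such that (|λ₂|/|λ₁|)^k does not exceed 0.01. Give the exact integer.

|λ₂/λ₁| = 3.57/5.16 = 0.69186
Need k ≥ ln(0.01) / ln(0.69186) = -4.6052 / -0.3684 ≈ 12.501
Smallest integer k satisfying the bound: 13

13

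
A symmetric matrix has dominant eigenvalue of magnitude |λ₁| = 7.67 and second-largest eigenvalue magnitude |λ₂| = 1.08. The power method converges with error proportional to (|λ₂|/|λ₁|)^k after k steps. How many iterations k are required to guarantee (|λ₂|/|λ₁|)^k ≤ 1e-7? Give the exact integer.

|λ₂/λ₁| = 1.08/7.67 = 0.14081
Need k ≥ ln(1e-7) / ln(0.14081) = -16.1181 / -1.9604 ≈ 8.222
Smallest integer k satisfying the bound: 9

9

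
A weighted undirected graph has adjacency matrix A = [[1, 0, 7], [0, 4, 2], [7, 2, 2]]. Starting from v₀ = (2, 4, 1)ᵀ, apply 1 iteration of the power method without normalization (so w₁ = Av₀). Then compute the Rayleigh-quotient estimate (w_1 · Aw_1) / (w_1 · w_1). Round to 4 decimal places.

λ ≈ 7.4220

w1 = Av₀ = (1·2 + 0·4 + 7·1; 0·2 + 4·4 + 2·1; 7·2 + 2·4 + 2·1) = (9, 18, 24)
Aw1 = (177, 120, 147)
w1·Aw1 = 9·177 + 18·120 + 24·147 = 7281; w1·w1 = 9·9 + 18·18 + 24·24 = 981
λ ≈ 7281/981 = 7.4220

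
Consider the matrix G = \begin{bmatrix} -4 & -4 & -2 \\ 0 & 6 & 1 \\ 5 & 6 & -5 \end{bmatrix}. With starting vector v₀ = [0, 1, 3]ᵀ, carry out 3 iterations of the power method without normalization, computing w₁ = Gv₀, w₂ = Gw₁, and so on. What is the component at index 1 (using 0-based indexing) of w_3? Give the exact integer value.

319

w1 = Gv₀ = (-10, 9, -9)
w2 = Gw1 = (22, 45, 49)
w3 = Gw2 = (-366, 319, 135)
The requested component of w3 is 319.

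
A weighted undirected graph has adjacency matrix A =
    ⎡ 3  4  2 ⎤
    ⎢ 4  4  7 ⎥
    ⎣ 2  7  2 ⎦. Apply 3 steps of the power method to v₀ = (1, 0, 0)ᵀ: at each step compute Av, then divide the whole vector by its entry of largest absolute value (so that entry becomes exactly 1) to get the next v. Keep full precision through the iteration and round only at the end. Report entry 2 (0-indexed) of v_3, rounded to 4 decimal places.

Av0 = (3.00000, 4.00000, 2.00000); divide by 4.00000 → v1 = (0.75000, 1.00000, 0.50000)
Av1 = (7.25000, 10.50000, 9.50000); divide by 10.50000 → v2 = (0.69048, 1.00000, 0.90476)
Av2 = (7.88095, 13.09524, 10.19048); divide by 13.09524 → v3 = (0.60182, 1.00000, 0.77818)
Requested entry of v3: 428/550 = 0.7782

0.7782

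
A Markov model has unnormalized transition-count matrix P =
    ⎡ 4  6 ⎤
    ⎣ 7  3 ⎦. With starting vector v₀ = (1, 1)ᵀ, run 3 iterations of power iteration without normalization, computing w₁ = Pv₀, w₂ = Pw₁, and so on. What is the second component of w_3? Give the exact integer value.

w1 = Pv₀ = (10, 10)
w2 = Pw1 = (100, 100)
w3 = Pw2 = (1000, 1000)
The requested component of w3 is 1000.

1000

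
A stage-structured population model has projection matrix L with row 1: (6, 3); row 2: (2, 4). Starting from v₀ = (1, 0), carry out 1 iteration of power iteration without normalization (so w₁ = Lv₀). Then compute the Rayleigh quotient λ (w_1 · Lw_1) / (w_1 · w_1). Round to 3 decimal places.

w1 = Lv₀ = (6·1 + 3·0; 2·1 + 4·0) = (6, 2)
Lw1 = (42, 20)
w1·Lw1 = 6·42 + 2·20 = 292; w1·w1 = 6·6 + 2·2 = 40
λ ≈ 292/40 = 7.300

λ ≈ 7.300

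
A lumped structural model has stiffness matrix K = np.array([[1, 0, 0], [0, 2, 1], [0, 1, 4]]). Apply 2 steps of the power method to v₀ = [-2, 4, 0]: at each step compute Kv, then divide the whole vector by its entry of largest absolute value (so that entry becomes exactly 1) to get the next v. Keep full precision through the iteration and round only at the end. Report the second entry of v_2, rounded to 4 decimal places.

0.8333

Kv0 = (-2.00000, 8.00000, 4.00000); divide by 8.00000 → v1 = (-0.25000, 1.00000, 0.50000)
Kv1 = (-0.25000, 2.50000, 3.00000); divide by 3.00000 → v2 = (-0.08333, 0.83333, 1.00000)
Requested entry of v2: 20/24 = 0.8333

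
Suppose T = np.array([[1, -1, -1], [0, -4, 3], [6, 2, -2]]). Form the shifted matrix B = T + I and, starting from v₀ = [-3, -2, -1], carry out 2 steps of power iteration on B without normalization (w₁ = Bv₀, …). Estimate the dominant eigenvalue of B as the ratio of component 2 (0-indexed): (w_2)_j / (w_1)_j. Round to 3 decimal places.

-0.429

B = T + I has rows (2, -1, -1); (0, -3, 3); (6, 2, -1)
w1 = Bv₀ = (-3, 3, -21)
w2 = Bw1 = (12, -72, 9)
Ratio: 9/-21 = -0.429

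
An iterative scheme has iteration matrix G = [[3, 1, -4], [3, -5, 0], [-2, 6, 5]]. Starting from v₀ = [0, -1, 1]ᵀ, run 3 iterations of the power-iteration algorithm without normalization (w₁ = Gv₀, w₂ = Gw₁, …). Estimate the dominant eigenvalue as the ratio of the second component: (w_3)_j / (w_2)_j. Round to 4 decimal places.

-4.5500

w1 = Gv₀ = (3·0 + 1·(-1) + (-4)·1; 3·0 + (-5)·(-1) + 0·1; (-2)·0 + 6·(-1) + 5·1) = (-5, 5, -1)
w2 = Gw1 = (3·(-5) + 1·5 + (-4)·(-1); 3·(-5) + (-5)·5 + 0·(-1); (-2)·(-5) + 6·5 + 5·(-1)) = (-6, -40, 35)
w3 = Gw2 = (-198, 182, -53)
Ratio at component: 182 / -40 = -4.5500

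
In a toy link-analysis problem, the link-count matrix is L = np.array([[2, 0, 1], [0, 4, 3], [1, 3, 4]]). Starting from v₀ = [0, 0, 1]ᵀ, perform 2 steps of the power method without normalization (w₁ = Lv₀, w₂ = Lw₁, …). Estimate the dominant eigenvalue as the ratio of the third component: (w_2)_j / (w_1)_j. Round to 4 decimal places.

6.5000

w1 = Lv₀ = (2·0 + 0·0 + 1·1; 0·0 + 4·0 + 3·1; 1·0 + 3·0 + 4·1) = (1, 3, 4)
w2 = Lw1 = (2·1 + 0·3 + 1·4; 0·1 + 4·3 + 3·4; 1·1 + 3·3 + 4·4) = (6, 24, 26)
Ratio at component: 26 / 4 = 6.5000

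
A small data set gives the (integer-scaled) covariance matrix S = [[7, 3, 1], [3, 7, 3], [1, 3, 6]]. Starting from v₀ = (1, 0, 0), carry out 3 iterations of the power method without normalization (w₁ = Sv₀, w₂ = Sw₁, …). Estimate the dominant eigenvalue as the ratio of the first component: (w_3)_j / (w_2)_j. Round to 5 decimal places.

λ ≈ 9.66102

w1 = Sv₀ = (7·1 + 3·0 + 1·0; 3·1 + 7·0 + 3·0; 1·1 + 3·0 + 6·0) = (7, 3, 1)
w2 = Sw1 = (7·7 + 3·3 + 1·1; 3·7 + 7·3 + 3·1; 1·7 + 3·3 + 6·1) = (59, 45, 22)
w3 = Sw2 = (570, 558, 326)
Ratio at component: 570 / 59 = 9.66102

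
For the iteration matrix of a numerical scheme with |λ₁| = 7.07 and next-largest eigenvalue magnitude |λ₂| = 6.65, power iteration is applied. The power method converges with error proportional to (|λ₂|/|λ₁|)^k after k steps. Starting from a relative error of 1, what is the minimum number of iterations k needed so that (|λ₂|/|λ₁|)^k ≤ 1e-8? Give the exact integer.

301

|λ₂/λ₁| = 6.65/7.07 = 0.94059
Need k ≥ ln(1e-8) / ln(0.94059) = -18.4207 / -0.0612 ≈ 300.777
Smallest integer k satisfying the bound: 301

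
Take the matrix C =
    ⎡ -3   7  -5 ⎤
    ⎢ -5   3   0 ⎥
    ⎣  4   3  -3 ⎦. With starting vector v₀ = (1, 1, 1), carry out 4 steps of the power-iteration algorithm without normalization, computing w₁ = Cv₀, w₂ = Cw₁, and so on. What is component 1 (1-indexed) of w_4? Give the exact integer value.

w1 = Cv₀ = (-1, -2, 4)
w2 = Cw1 = (-31, -1, -22)
w3 = Cw2 = (196, 152, -61)
w4 = Cw3 = (781, -524, 1423)
The requested component of w4 is 781.

781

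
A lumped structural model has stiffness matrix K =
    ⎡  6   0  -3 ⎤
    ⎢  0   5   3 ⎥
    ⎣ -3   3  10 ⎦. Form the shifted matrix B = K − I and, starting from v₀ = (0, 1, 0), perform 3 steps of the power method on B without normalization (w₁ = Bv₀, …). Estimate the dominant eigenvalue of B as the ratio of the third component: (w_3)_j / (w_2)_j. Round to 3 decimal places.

B = K − I has rows (5, 0, -3); (0, 4, 3); (-3, 3, 9)
w1 = Bv₀ = (0, 4, 3)
w2 = Bw1 = (-9, 25, 39)
w3 = Bw2 = (-162, 217, 453)
Ratio: 453/39 = 11.615

μ ≈ 11.615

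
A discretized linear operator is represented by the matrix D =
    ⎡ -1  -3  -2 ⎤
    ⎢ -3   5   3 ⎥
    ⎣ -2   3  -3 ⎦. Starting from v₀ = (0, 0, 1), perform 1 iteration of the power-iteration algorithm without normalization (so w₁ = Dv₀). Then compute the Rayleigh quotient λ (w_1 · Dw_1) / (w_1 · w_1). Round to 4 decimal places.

-1.2727

w1 = Dv₀ = ((-1)·0 + (-3)·0 + (-2)·1; (-3)·0 + 5·0 + 3·1; (-2)·0 + 3·0 + (-3)·1) = (-2, 3, -3)
Dw1 = (-1, 12, 22)
w1·Dw1 = (-2)·(-1) + 3·12 + (-3)·22 = -28; w1·w1 = (-2)·(-2) + 3·3 + (-3)·(-3) = 22
λ ≈ -28/22 = -1.2727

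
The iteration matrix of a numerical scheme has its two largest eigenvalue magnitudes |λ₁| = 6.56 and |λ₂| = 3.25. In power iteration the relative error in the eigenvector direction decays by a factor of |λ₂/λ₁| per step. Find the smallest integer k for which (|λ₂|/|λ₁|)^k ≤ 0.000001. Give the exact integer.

20

|λ₂/λ₁| = 3.25/6.56 = 0.49543
Need k ≥ ln(0.000001) / ln(0.49543) = -13.8155 / -0.7023 ≈ 19.671
Smallest integer k satisfying the bound: 20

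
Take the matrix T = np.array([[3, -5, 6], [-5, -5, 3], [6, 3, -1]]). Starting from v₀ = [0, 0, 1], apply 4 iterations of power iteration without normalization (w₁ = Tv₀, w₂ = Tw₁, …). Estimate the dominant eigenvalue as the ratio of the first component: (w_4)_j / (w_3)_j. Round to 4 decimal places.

λ ≈ -3.3373

w1 = Tv₀ = (3·0 + (-5)·0 + 6·1; (-5)·0 + (-5)·0 + 3·1; 6·0 + 3·0 + (-1)·1) = (6, 3, -1)
w2 = Tw1 = (3·6 + (-5)·3 + 6·(-1); (-5)·6 + (-5)·3 + 3·(-1); 6·6 + 3·3 + (-1)·(-1)) = (-3, -48, 46)
w3 = Tw2 = (507, 393, -208)
w4 = Tw3 = (-1692, -5124, 4429)
Ratio at component: -1692 / 507 = -3.3373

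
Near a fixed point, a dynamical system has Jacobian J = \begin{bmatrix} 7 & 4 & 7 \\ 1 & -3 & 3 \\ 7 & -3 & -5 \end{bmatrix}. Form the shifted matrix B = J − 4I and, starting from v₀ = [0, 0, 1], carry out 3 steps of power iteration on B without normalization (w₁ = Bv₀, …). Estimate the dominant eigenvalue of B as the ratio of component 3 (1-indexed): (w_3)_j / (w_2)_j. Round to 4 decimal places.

B = J − 4I has rows (3, 4, 7); (1, -7, 3); (7, -3, -9)
w1 = Bv₀ = (3·0 + 4·0 + 7·1; 1·0 + (-7)·0 + 3·1; 7·0 + (-3)·0 + (-9)·1) = (7, 3, -9)
w2 = Bw1 = (3·7 + 4·3 + 7·(-9); 1·7 + (-7)·3 + 3·(-9); 7·7 + (-3)·3 + (-9)·(-9)) = (-30, -41, 121)
w3 = Bw2 = (593, 620, -1176)
Ratio: -1176/121 = -9.7190

μ ≈ -9.7190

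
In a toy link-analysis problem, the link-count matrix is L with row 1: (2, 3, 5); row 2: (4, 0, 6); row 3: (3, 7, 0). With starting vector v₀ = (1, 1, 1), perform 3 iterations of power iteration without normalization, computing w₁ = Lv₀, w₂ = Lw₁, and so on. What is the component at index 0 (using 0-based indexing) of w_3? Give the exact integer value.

w1 = Lv₀ = (2·1 + 3·1 + 5·1; 4·1 + 0·1 + 6·1; 3·1 + 7·1 + 0·1) = (10, 10, 10)
w2 = Lw1 = (2·10 + 3·10 + 5·10; 4·10 + 0·10 + 6·10; 3·10 + 7·10 + 0·10) = (100, 100, 100)
w3 = Lw2 = (1000, 1000, 1000)
The requested component of w3 is 1000.

1000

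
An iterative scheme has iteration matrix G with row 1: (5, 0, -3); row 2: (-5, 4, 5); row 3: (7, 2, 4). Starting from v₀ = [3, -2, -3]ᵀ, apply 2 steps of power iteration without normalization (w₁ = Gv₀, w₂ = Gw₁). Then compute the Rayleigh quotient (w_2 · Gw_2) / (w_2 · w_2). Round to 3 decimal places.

w1 = Gv₀ = (24, -38, 5)
w2 = Gw1 = (105, -247, 112)
Gw2 = (189, -953, 689)
w2·Gw2 = 105·189 + (-247)·(-953) + 112·689 = 332404; w2·w2 = 105·105 + (-247)·(-247) + 112·112 = 84578
λ ≈ 332404/84578 = 3.930

3.930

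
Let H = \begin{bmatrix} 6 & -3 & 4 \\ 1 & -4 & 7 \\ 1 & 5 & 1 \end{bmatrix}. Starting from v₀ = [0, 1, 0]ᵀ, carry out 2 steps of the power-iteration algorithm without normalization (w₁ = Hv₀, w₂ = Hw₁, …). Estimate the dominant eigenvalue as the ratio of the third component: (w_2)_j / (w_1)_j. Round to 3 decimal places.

w1 = Hv₀ = (-3, -4, 5)
w2 = Hw1 = (14, 48, -18)
Ratio at component: -18 / 5 = -3.600

-3.600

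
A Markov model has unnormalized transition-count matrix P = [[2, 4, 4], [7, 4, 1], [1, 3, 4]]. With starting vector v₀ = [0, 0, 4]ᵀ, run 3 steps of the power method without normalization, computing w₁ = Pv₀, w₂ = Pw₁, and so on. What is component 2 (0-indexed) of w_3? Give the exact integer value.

912

w1 = Pv₀ = (2·0 + 4·0 + 4·4; 7·0 + 4·0 + 1·4; 1·0 + 3·0 + 4·4) = (16, 4, 16)
w2 = Pw1 = (2·16 + 4·4 + 4·16; 7·16 + 4·4 + 1·16; 1·16 + 3·4 + 4·16) = (112, 144, 92)
w3 = Pw2 = (1168, 1452, 912)
The requested component of w3 is 912.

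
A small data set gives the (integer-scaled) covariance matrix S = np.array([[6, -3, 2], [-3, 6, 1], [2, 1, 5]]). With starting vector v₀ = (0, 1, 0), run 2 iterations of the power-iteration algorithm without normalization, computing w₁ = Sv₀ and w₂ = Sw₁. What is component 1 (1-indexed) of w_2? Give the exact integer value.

w1 = Sv₀ = (6·0 + (-3)·1 + 2·0; (-3)·0 + 6·1 + 1·0; 2·0 + 1·1 + 5·0) = (-3, 6, 1)
w2 = Sw1 = (6·(-3) + (-3)·6 + 2·1; (-3)·(-3) + 6·6 + 1·1; 2·(-3) + 1·6 + 5·1) = (-34, 46, 5)
The requested component of w2 is -34.

-34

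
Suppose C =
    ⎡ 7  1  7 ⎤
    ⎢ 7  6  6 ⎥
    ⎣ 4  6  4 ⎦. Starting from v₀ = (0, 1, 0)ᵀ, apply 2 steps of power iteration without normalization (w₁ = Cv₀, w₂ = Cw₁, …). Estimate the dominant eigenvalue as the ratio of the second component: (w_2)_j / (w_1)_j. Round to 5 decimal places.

λ ≈ 13.16667

w1 = Cv₀ = (1, 6, 6)
w2 = Cw1 = (55, 79, 64)
Ratio at component: 79 / 6 = 13.16667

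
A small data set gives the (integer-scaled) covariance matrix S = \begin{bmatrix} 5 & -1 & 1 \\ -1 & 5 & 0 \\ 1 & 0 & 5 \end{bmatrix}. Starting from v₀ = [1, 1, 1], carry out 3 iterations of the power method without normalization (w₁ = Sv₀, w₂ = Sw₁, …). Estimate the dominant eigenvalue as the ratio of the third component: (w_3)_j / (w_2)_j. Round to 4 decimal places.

w1 = Sv₀ = (5, 4, 6)
w2 = Sw1 = (27, 15, 35)
w3 = Sw2 = (155, 48, 202)
Ratio at component: 202 / 35 = 5.7714

λ ≈ 5.7714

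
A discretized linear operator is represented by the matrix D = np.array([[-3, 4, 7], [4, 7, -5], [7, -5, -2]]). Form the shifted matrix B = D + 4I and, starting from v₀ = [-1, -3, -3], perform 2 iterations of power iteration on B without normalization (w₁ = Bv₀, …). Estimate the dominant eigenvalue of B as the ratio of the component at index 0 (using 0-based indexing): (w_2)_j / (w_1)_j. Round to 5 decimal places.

3.17647

B = D + 4I has rows (1, 4, 7); (4, 11, -5); (7, -5, 2)
w1 = Bv₀ = (-34, -22, 2)
w2 = Bw1 = (-108, -388, -124)
Ratio: -108/-34 = 3.17647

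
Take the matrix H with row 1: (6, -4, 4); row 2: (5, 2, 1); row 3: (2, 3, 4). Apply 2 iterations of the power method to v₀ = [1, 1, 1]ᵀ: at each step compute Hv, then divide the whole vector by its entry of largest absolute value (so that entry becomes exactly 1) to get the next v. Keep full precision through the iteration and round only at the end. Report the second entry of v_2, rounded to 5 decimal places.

0.76389

Hv0 = (6.000000, 8.000000, 9.000000); divide by 9.000000 → v1 = (0.666667, 0.888889, 1.000000)
Hv1 = (4.444444, 6.111111, 8.000000); divide by 8.000000 → v2 = (0.555556, 0.763889, 1.000000)
Requested entry of v2: 55/72 = 0.76389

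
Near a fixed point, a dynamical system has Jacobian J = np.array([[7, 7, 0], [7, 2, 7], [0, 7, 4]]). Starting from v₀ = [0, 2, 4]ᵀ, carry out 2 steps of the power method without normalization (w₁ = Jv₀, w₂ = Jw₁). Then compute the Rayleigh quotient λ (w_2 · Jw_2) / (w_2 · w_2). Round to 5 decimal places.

13.71913

w1 = Jv₀ = (7·0 + 7·2 + 0·4; 7·0 + 2·2 + 7·4; 0·0 + 7·2 + 4·4) = (14, 32, 30)
w2 = Jw1 = (7·14 + 7·32 + 0·30; 7·14 + 2·32 + 7·30; 0·14 + 7·32 + 4·30) = (322, 372, 344)
Jw2 = (4858, 5406, 3980)
w2·Jw2 = 322·4858 + 372·5406 + 344·3980 = 4944428; w2·w2 = 322·322 + 372·372 + 344·344 = 360404
λ ≈ 4944428/360404 = 13.71913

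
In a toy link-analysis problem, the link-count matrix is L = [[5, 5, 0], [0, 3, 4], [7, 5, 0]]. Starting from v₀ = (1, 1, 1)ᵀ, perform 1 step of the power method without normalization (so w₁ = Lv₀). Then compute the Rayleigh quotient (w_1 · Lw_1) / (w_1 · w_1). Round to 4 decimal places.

w1 = Lv₀ = (10, 7, 12)
Lw1 = (85, 69, 105)
w1·Lw1 = 10·85 + 7·69 + 12·105 = 2593; w1·w1 = 10·10 + 7·7 + 12·12 = 293
λ ≈ 2593/293 = 8.8498

λ ≈ 8.8498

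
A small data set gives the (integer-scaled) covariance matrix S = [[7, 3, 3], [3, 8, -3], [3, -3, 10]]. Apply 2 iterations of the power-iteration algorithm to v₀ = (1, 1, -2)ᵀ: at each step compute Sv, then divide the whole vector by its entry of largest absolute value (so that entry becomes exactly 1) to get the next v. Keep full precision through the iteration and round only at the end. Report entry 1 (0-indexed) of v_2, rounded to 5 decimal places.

Sv0 = (4.000000, 17.000000, -20.000000); divide by -20.000000 → v1 = (-0.200000, -0.850000, 1.000000)
Sv1 = (-0.950000, -10.400000, 11.950000); divide by 11.950000 → v2 = (-0.079498, -0.870293, 1.000000)
Requested entry of v2: 208/-239 = -0.87029

-0.87029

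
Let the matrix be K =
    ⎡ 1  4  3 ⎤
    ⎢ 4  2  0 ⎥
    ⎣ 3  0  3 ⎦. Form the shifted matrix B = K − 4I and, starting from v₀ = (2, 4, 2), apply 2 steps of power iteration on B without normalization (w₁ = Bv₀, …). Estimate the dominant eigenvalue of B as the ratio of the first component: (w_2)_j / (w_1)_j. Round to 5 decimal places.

μ ≈ -2.25000

B = K − 4I has rows (-3, 4, 3); (4, -2, 0); (3, 0, -1)
w1 = Bv₀ = (16, 0, 4)
w2 = Bw1 = (-36, 64, 44)
Ratio: -36/16 = -2.25000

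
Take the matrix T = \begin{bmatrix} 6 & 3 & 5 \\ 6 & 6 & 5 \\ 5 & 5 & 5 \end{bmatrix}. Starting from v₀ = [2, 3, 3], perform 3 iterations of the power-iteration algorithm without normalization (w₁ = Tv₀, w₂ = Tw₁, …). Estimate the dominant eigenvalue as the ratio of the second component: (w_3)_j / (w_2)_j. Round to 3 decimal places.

w1 = Tv₀ = (36, 45, 40)
w2 = Tw1 = (551, 686, 605)
w3 = Tw2 = (8389, 10447, 9210)
Ratio at component: 10447 / 686 = 15.229

λ ≈ 15.229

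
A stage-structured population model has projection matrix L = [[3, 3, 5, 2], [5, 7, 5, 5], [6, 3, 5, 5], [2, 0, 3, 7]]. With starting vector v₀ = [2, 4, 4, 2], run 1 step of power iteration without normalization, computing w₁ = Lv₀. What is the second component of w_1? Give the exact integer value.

w1 = Lv₀ = (3·2 + 3·4 + 5·4 + 2·2; 5·2 + 7·4 + 5·4 + 5·2; 6·2 + 3·4 + 5·4 + 5·2; 2·2 + 0·4 + 3·4 + 7·2) = (42, 68, 54, 30)
The requested component of w1 is 68.

68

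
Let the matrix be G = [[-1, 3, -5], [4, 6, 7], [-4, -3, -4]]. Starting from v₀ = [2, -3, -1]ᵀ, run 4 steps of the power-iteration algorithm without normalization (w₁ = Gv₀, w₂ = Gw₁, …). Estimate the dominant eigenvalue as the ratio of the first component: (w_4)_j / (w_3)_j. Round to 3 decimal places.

w1 = Gv₀ = ((-1)·2 + 3·(-3) + (-5)·(-1); 4·2 + 6·(-3) + 7·(-1); (-4)·2 + (-3)·(-3) + (-4)·(-1)) = (-6, -17, 5)
w2 = Gw1 = ((-1)·(-6) + 3·(-17) + (-5)·5; 4·(-6) + 6·(-17) + 7·5; (-4)·(-6) + (-3)·(-17) + (-4)·5) = (-70, -91, 55)
w3 = Gw2 = (-478, -441, 333)
w4 = Gw3 = (-2510, -2227, 1903)
Ratio at component: -2510 / -478 = 5.251

λ ≈ 5.251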